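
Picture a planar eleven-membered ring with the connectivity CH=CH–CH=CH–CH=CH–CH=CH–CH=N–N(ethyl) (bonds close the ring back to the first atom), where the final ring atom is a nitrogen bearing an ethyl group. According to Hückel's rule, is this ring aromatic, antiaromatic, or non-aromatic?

Check conjugation: every atom in a ring double bond is sp² and brings one electron to the p orbital; each sp² =N– keeps its lone pair in-plane and puts one electron into the π system; the pyrrole-type nitrogen donates its lone pair from the p orbital — every position has a p orbital, so the cyclic π system is continuous.
Tallying contributions gives 5 × 2 = 10 from the double-bond units + 2 from the N(ethyl) atom = 12.
A 4n π count (12, n = 3) in a planar conjugated ring means antiaromatic.

Antiaromatic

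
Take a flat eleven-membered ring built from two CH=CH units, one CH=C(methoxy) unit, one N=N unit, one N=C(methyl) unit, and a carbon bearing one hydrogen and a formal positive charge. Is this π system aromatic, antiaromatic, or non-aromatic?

Aromatic

All ring atoms are sp² and supply a p orbital to the ring (the double-bond atoms are sp², each contributing one p electron; the doubly-bonded nitrogens are pyridine-type — their lone pairs lie in the ring plane, leaving one electron in the p orbital; the carbocation has an empty p orbital); the conjugation is uninterrupted.
Adding the contributions, 5 × 2 = 10 from the double-bond units + 0 from the CH(+) atom = 10.
With 10 π electrons (n = 2), the Hückel 4n+2 condition holds.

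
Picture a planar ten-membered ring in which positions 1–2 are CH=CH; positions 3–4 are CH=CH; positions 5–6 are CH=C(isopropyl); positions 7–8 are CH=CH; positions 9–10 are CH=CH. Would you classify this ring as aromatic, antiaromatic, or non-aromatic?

Aromatic

Check conjugation: each doubly-bonded ring atom is sp² with one p-orbital electron — every position has a p orbital, so the cyclic π system is continuous.
π-electron count: 5 × 2 = 10 from the 5 double-bond units.
That gives a 4n+2 count (10, n = 2).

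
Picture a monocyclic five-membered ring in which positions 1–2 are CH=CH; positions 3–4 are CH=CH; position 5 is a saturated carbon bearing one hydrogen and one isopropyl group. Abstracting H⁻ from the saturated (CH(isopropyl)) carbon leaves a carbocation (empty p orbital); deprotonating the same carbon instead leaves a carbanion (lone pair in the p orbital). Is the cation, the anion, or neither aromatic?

The anion

In either ion the ring is fully conjugated: every atom, including the new sp² carbon, supplies a p orbital.
Cation: 2 × 2 + 0 = 4 π electrons → 4(1), antiaromatic.
Anion: 2 × 2 + 2 = 6 π electrons → 4(1)+2, aromatic.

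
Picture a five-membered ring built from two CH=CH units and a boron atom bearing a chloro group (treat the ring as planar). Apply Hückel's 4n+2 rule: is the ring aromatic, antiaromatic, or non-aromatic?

The p orbitals form a continuous loop: the double-bond atoms are sp², each contributing one p electron; the boron has an empty p orbital. The ring is fully conjugated.
π-electron count: 2 × 2 = 4 from the double-bond units + 0 from the B(chloro) atom = 4.
A 4n π count (4, n = 1) in a planar conjugated ring means antiaromatic.

Antiaromatic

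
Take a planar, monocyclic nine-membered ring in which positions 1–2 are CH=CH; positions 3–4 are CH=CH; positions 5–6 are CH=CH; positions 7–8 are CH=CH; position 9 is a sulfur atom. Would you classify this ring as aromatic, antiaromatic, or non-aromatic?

Aromatic

The p orbitals form a continuous loop: every atom in a ring double bond is sp² and brings one electron to the p orbital; the sulfur donates one lone pair from its p orbital. The ring is fully conjugated.
Tallying contributions gives 4 × 2 = 8 from the double-bond units + 2 from the S atom = 10.
With 10 π electrons (n = 2), the Hückel 4n+2 condition holds.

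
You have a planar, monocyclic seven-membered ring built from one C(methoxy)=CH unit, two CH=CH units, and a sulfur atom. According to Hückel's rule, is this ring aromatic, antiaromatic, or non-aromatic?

Every ring atom contributes a p orbital perpendicular to the ring (every atom in a ring double bond is sp² and brings one electron to the p orbital; the sulfur donates one lone pair from its p orbital), so the π system is cyclic and fully conjugated.
π-electron count: 3 × 2 = 6 from the double-bond units + 2 from the S atom = 8.
8 = 4(2); a planar, fully conjugated 4n system is antiaromatic.

Antiaromatic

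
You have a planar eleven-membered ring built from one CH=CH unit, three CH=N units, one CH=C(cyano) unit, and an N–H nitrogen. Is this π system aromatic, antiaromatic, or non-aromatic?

Every ring atom contributes a p orbital perpendicular to the ring (every atom in a ring double bond is sp² and brings one electron to the p orbital; the doubly-bonded nitrogens are pyridine-type — their lone pairs lie in the ring plane, leaving one electron in the p orbital; the pyrrole-type nitrogen donates its lone pair from the p orbital), so the π system is cyclic and fully conjugated.
Adding the contributions, 5 × 2 = 10 from the double-bond units + 2 from the NH atom = 12.
With 12 = 4·3 π electrons, Hückel's rule classifies the planar ring as antiaromatic.

Antiaromatic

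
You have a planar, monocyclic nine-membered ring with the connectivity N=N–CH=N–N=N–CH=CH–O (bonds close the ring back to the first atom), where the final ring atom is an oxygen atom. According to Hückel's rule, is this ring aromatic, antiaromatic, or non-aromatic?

Check conjugation: every atom in a ring double bond is sp² and brings one electron to the p orbital; each sp² =N– keeps its lone pair in-plane and puts one electron into the π system; the oxygen donates one lone pair from its p orbital — every position has a p orbital, so the cyclic π system is continuous.
π-electron count: 4 × 2 = 8 from the double-bond units + 2 from the O atom = 10.
That gives a 4n+2 count (10, n = 2).

Aromatic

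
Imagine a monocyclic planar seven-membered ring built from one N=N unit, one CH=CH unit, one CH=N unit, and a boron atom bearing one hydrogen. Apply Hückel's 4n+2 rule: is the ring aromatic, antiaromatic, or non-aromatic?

Aromatic

All ring atoms are sp² and supply a p orbital to the ring (the double-bond atoms are sp², each contributing one p electron; each =N– nitrogen is pyridine-type (lone pair in the sp² plane, one electron in the p orbital); the boron has an empty p orbital); the conjugation is uninterrupted.
Adding the contributions, 3 × 2 = 6 from the double-bond units + 0 from the BH atom = 6.
With 6 π electrons (n = 1), the Hückel 4n+2 condition holds.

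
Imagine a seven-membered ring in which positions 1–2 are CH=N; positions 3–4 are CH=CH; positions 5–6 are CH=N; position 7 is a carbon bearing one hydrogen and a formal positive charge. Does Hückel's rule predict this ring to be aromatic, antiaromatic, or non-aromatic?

Aromatic

Every ring atom contributes a p orbital perpendicular to the ring (every atom in a ring double bond is sp² and brings one electron to the p orbital; the doubly-bonded nitrogens are pyridine-type — their lone pairs lie in the ring plane, leaving one electron in the p orbital; the carbocation has an empty p orbital), so the π system is cyclic and fully conjugated.
Tallying contributions gives 3 × 2 = 6 from the double-bond units + 0 from the CH(+) atom = 6.
6 = 4(1) + 2, which satisfies Hückel's 4n+2 rule.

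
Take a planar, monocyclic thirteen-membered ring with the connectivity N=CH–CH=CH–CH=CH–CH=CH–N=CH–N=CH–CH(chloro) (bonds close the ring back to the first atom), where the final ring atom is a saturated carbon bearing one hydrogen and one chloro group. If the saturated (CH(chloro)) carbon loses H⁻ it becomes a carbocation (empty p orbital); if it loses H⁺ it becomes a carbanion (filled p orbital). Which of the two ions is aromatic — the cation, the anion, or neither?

The anion

In both ions every ring atom is sp² and contributes a p orbital, so both rings are fully conjugated.
Cation: 6 × 2 + 0 = 12 π electrons → 4(3), antiaromatic.
Anion: 6 × 2 + 2 = 14 π electrons → 4(3)+2, aromatic.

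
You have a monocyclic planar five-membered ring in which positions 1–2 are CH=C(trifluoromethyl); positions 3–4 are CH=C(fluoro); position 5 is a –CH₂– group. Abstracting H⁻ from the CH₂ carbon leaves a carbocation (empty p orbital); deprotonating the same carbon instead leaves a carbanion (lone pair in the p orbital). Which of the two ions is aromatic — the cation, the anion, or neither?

The anion

In either ion the ring is fully conjugated: every atom, including the new sp² carbon, supplies a p orbital.
Cation: 2 × 2 + 0 = 4 π electrons → 4(1), antiaromatic.
Anion: 2 × 2 + 2 = 6 π electrons → 4(1)+2, aromatic.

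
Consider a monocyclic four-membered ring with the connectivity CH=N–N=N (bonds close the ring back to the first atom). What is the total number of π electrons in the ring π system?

Every ring atom contributes a p orbital perpendicular to the ring (every atom in a ring double bond is sp² and brings one electron to the p orbital; the doubly-bonded nitrogens are pyridine-type — their lone pairs lie in the ring plane, leaving one electron in the p orbital), so the π system is cyclic and fully conjugated.
Counting π electrons: 2 × 2 = 4 from the 2 double-bond units.

4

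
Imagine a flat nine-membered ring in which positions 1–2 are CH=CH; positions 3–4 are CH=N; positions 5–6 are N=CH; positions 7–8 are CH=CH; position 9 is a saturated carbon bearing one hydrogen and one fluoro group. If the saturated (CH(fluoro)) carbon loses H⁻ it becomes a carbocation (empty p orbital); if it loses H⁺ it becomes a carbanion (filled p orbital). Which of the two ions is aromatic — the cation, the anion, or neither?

Once that carbon is sp², every ring atom has a p orbital and both ions are fully conjugated.
Cation: 4 × 2 + 0 = 8 π electrons → 4(2), antiaromatic.
Anion: 4 × 2 + 2 = 10 π electrons → 4(2)+2, aromatic.

The anion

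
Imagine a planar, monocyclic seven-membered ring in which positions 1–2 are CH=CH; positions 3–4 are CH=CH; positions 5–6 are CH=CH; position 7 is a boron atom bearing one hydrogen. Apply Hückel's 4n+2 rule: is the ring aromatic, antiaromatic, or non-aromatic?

Aromatic

All ring atoms are sp² and supply a p orbital to the ring (each doubly-bonded ring atom is sp² with one p-orbital electron; the boron has an empty p orbital); the conjugation is uninterrupted.
Counting π electrons: 3 × 2 = 6 from the double-bond units + 0 from the BH atom = 6.
6 = 4(1) + 2, which satisfies Hückel's 4n+2 rule.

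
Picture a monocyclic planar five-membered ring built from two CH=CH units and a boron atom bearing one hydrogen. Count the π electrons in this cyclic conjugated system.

The p orbitals form a continuous loop: every atom in a ring double bond is sp² and brings one electron to the p orbital; the boron has an empty p orbital. The ring is fully conjugated.
Counting π electrons: 2 × 2 = 4 from the double-bond units + 0 from the BH atom = 4.
This is borole.

4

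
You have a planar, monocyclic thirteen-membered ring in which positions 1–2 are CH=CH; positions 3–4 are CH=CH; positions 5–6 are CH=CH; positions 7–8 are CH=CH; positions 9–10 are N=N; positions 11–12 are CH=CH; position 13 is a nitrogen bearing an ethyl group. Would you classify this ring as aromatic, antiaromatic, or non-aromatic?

Aromatic

The p orbitals form a continuous loop: each doubly-bonded ring atom is sp² with one p-orbital electron; each sp² =N– keeps its lone pair in-plane and puts one electron into the π system; the pyrrole-type nitrogen donates its lone pair from the p orbital. The ring is fully conjugated.
Adding the contributions, 6 × 2 = 12 from the double-bond units + 2 from the N(ethyl) atom = 14.
That gives a 4n+2 count (14, n = 3).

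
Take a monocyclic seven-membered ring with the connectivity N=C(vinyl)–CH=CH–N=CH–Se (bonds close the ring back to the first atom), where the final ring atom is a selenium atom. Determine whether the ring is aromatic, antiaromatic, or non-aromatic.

Antiaromatic

Check conjugation: the double-bond atoms are sp², each contributing one p electron; each sp² =N– keeps its lone pair in-plane and puts one electron into the π system; the selenium donates one lone pair from its p orbital — every position has a p orbital, so the cyclic π system is continuous.
Adding the contributions, 3 × 2 = 6 from the double-bond units + 2 from the Se atom = 8.
8 is a 4n count (n = 2), so the planar conjugated ring is antiaromatic.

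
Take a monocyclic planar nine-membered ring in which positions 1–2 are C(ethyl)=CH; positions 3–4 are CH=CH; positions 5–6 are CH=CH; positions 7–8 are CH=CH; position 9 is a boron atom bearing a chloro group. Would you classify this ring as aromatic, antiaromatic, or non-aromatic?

Antiaromatic

Every ring atom contributes a p orbital perpendicular to the ring (each doubly-bonded ring atom is sp² with one p-orbital electron; the boron has an empty p orbital), so the π system is cyclic and fully conjugated.
Counting π electrons: 4 × 2 = 8 from the double-bond units + 0 from the B(chloro) atom = 8.
8 is a 4n count (n = 2), so the planar conjugated ring is antiaromatic.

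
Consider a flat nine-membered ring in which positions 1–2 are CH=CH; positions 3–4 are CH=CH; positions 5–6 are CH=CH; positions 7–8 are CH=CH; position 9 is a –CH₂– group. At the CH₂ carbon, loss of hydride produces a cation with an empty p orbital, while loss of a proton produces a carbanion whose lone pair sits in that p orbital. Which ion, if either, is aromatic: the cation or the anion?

In either ion the ring is fully conjugated: every atom, including the new sp² carbon, supplies a p orbital.
Cation: 4 × 2 + 0 = 8 π electrons → 4(2), antiaromatic.
Anion: 4 × 2 + 2 = 10 π electrons → 4(2)+2, aromatic.

The anion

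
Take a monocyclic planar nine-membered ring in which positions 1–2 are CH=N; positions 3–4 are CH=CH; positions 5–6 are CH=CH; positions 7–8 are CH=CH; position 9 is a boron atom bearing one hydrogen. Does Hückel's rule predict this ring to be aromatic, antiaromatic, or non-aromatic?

All ring atoms are sp² and supply a p orbital to the ring (the double-bond atoms are sp², each contributing one p electron; each =N– nitrogen is pyridine-type (lone pair in the sp² plane, one electron in the p orbital); the boron has an empty p orbital); the conjugation is uninterrupted.
π-electron count: 4 × 2 = 8 from the double-bond units + 0 from the BH atom = 8.
A 4n π count (8, n = 2) in a planar conjugated ring means antiaromatic.

Antiaromatic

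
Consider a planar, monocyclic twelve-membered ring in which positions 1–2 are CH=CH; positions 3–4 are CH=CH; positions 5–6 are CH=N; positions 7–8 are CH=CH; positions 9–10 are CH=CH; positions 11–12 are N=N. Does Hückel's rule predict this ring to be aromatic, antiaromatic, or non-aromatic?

All ring atoms are sp² and supply a p orbital to the ring (each doubly-bonded ring atom is sp² with one p-orbital electron; each =N– nitrogen is pyridine-type (lone pair in the sp² plane, one electron in the p orbital)); the conjugation is uninterrupted.
Tallying contributions gives 6 × 2 = 12 from the 6 double-bond units.
12 = 4(3); a planar, fully conjugated 4n system is antiaromatic.

Antiaromatic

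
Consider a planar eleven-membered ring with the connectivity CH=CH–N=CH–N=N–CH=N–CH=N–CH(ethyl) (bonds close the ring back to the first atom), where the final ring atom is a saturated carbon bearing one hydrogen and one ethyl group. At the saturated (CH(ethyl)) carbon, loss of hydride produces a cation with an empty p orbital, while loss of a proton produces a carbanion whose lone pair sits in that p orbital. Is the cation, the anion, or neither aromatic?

The cation

In either ion the ring is fully conjugated: every atom, including the new sp² carbon, supplies a p orbital.
Cation: 5 × 2 + 0 = 10 π electrons → 4(2)+2, aromatic.
Anion: 5 × 2 + 2 = 12 π electrons → 4(3), antiaromatic.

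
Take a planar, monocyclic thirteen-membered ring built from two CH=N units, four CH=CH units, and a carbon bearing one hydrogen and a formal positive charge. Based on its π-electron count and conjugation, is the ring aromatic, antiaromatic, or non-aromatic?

Antiaromatic

All ring atoms are sp² and supply a p orbital to the ring (each doubly-bonded ring atom is sp² with one p-orbital electron; each =N– nitrogen is pyridine-type (lone pair in the sp² plane, one electron in the p orbital); the carbocation has an empty p orbital); the conjugation is uninterrupted.
π-electron count: 6 × 2 = 12 from the double-bond units + 0 from the CH(+) atom = 12.
12 = 4(3); a planar, fully conjugated 4n system is antiaromatic.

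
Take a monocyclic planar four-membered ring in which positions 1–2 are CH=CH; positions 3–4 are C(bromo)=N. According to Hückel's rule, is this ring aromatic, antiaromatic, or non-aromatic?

Every ring atom contributes a p orbital perpendicular to the ring (the double-bond atoms are sp², each contributing one p electron; each sp² =N– keeps its lone pair in-plane and puts one electron into the π system), so the π system is cyclic and fully conjugated.
π-electron count: 2 × 2 = 4 from the 2 double-bond units.
With 4 = 4·1 π electrons, Hückel's rule classifies the planar ring as antiaromatic.

Antiaromatic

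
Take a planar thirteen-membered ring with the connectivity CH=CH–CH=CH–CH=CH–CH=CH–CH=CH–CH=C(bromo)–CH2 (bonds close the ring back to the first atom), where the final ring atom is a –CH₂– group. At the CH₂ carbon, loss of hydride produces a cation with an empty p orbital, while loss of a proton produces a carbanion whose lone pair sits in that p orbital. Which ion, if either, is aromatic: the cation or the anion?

Both ions have a continuous loop of p orbitals — each ring atom is sp².
Cation: 6 × 2 + 0 = 12 π electrons → 4(3), antiaromatic.
Anion: 6 × 2 + 2 = 14 π electrons → 4(3)+2, aromatic.

The anion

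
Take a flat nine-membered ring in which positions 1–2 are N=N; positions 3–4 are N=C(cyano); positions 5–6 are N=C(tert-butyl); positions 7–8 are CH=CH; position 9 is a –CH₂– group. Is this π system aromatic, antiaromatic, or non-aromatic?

The CH2 position has four σ bonds — the tetrahedral CH₂ carbon is sp³ and has no p orbital in the ring π system — so the cyclic conjugation is interrupted.
Hückel's rule only applies to fully conjugated rings, so this one is simply non-aromatic.

Non-aromatic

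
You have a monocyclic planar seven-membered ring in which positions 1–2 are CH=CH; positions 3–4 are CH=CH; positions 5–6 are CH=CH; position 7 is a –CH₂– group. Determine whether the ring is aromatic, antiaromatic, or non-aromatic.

At the CH2 position, the tetrahedral CH₂ carbon is sp³ and has no p orbital in the ring π system; the ring's p-orbital overlap is broken there.
Without a continuous loop of overlapping p orbitals the Hückel electron count never comes into play.

Non-aromatic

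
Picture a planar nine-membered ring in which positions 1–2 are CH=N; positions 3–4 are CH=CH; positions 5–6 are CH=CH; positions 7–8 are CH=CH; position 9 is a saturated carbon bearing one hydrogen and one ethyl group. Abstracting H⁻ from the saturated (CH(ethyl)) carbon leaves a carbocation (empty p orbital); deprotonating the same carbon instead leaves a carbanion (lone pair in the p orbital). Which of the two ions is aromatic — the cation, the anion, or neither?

The anion

In either ion the ring is fully conjugated: every atom, including the new sp² carbon, supplies a p orbital.
Cation: 4 × 2 + 0 = 8 π electrons → 4(2), antiaromatic.
Anion: 4 × 2 + 2 = 10 π electrons → 4(2)+2, aromatic.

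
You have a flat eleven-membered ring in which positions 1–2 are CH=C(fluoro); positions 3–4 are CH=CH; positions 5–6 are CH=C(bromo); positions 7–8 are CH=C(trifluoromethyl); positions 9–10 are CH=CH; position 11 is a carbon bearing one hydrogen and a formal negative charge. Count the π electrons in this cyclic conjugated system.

The p orbitals form a continuous loop: the double-bond atoms are sp², each contributing one p electron; the carbanion's lone pair occupies the p orbital. The ring is fully conjugated.
Tallying contributions gives 5 × 2 = 10 from the double-bond units + 2 from the CH(-) atom = 12.

12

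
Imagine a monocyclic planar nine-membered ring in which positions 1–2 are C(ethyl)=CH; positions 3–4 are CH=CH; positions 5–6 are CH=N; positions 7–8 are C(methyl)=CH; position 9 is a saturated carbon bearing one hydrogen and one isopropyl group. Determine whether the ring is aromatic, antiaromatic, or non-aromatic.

The CH(isopropyl) carbon is saturated: that saturated carbon is sp³ and has no p orbital in the ring π system. Conjugation is not continuous around the ring.
Hückel's rule only applies to fully conjugated rings, so this one is simply non-aromatic.

Non-aromatic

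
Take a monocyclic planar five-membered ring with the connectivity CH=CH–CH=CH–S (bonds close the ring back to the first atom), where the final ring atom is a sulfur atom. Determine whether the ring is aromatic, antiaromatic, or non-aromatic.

Aromatic

Check conjugation: each doubly-bonded ring atom is sp² with one p-orbital electron; the sulfur donates one lone pair from its p orbital — every position has a p orbital, so the cyclic π system is continuous.
π-electron count: 2 × 2 = 4 from the double-bond units + 2 from the S atom = 6.
With 6 π electrons (n = 1), the Hückel 4n+2 condition holds.
(This ring is thiophene.)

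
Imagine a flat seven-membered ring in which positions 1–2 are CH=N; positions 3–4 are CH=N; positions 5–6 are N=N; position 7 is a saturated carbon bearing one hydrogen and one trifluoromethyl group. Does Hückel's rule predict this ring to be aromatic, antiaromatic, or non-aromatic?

At the CH(trifluoromethyl) position, that saturated carbon is sp³ and has no p orbital in the ring π system; the ring's p-orbital overlap is broken there.
Without a continuous loop of overlapping p orbitals the Hückel electron count never comes into play.

Non-aromatic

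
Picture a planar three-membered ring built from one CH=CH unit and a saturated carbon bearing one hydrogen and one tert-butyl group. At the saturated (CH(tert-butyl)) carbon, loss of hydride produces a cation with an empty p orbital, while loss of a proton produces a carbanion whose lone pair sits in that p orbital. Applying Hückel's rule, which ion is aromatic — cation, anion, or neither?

In both ions every ring atom is sp² and contributes a p orbital, so both rings are fully conjugated.
Cation: 1 × 2 + 0 = 2 π electrons → 4(0)+2, aromatic.
Anion: 1 × 2 + 2 = 4 π electrons → 4(1), antiaromatic.

The cation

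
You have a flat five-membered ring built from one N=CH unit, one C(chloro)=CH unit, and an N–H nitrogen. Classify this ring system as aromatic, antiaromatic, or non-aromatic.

Aromatic

All ring atoms are sp² and supply a p orbital to the ring (each doubly-bonded ring atom is sp² with one p-orbital electron; the doubly-bonded nitrogens are pyridine-type — their lone pairs lie in the ring plane, leaving one electron in the p orbital; the pyrrole-type nitrogen donates its lone pair from the p orbital); the conjugation is uninterrupted.
Adding the contributions, 2 × 2 = 4 from the double-bond units + 2 from the NH atom = 6.
6 = 4(1) + 2, which satisfies Hückel's 4n+2 rule.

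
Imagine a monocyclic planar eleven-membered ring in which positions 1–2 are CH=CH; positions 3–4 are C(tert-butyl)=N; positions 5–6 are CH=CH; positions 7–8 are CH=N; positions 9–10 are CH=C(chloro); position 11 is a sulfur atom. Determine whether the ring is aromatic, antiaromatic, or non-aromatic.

Antiaromatic

Check conjugation: the double-bond atoms are sp², each contributing one p electron; each =N– nitrogen is pyridine-type (lone pair in the sp² plane, one electron in the p orbital); the sulfur donates one lone pair from its p orbital — every position has a p orbital, so the cyclic π system is continuous.
Adding the contributions, 5 × 2 = 10 from the double-bond units + 2 from the S atom = 12.
With 12 = 4·3 π electrons, Hückel's rule classifies the planar ring as antiaromatic.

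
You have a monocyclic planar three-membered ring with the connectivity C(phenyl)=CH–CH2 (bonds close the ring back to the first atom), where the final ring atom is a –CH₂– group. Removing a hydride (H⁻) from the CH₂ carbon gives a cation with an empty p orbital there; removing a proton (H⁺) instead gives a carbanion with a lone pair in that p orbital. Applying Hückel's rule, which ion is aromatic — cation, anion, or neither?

Both ions have a continuous loop of p orbitals — each ring atom is sp².
Cation: 1 × 2 + 0 = 2 π electrons → 4(0)+2, aromatic.
Anion: 1 × 2 + 2 = 4 π electrons → 4(1), antiaromatic.

The cation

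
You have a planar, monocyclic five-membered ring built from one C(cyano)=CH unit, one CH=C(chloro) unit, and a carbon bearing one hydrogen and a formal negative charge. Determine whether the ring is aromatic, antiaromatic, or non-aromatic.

Aromatic

Every ring atom contributes a p orbital perpendicular to the ring (the double-bond atoms are sp², each contributing one p electron; the carbanion's lone pair occupies the p orbital), so the π system is cyclic and fully conjugated.
Counting π electrons: 2 × 2 = 4 from the double-bond units + 2 from the CH(-) atom = 6.
Since 6 = 4·1 + 2, the ring meets the 4n+2 criterion.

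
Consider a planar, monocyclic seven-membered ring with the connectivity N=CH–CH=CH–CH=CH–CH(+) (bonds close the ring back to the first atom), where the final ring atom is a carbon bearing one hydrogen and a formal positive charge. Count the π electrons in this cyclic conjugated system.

The p orbitals form a continuous loop: every atom in a ring double bond is sp² and brings one electron to the p orbital; each =N– nitrogen is pyridine-type (lone pair in the sp² plane, one electron in the p orbital); the carbocation has an empty p orbital. The ring is fully conjugated.
Tallying contributions gives 3 × 2 = 6 from the double-bond units + 0 from the CH(+) atom = 6.

6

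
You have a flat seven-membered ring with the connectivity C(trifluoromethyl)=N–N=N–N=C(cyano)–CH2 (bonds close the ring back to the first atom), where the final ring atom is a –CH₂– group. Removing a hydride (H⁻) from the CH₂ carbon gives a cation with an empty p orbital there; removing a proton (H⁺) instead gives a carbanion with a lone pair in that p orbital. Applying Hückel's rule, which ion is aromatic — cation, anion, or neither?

The cation

Once that carbon is sp², every ring atom has a p orbital and both ions are fully conjugated.
Cation: 3 × 2 + 0 = 6 π electrons → 4(1)+2, aromatic.
Anion: 3 × 2 + 2 = 8 π electrons → 4(2), antiaromatic.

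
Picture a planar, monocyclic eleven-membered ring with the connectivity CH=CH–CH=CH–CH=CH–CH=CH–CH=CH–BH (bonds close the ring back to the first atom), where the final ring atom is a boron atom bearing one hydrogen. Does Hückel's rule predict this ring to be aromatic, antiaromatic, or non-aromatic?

The p orbitals form a continuous loop: each doubly-bonded ring atom is sp² with one p-orbital electron; the boron has an empty p orbital. The ring is fully conjugated.
π-electron count: 5 × 2 = 10 from the double-bond units + 0 from the BH atom = 10.
With 10 π electrons (n = 2), the Hückel 4n+2 condition holds.

Aromatic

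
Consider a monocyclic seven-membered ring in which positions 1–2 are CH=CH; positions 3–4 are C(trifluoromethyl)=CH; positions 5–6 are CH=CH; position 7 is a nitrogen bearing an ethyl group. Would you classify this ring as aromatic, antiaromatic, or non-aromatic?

Antiaromatic

The p orbitals form a continuous loop: the double-bond atoms are sp², each contributing one p electron; the pyrrole-type nitrogen donates its lone pair from the p orbital. The ring is fully conjugated.
Adding the contributions, 3 × 2 = 6 from the double-bond units + 2 from the N(ethyl) atom = 8.
A 4n π count (8, n = 2) in a planar conjugated ring means antiaromatic.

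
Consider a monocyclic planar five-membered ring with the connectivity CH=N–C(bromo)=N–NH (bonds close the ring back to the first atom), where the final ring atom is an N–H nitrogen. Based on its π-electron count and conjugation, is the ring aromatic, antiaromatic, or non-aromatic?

Check conjugation: the double-bond atoms are sp², each contributing one p electron; each sp² =N– keeps its lone pair in-plane and puts one electron into the π system; the pyrrole-type nitrogen donates its lone pair from the p orbital — every position has a p orbital, so the cyclic π system is continuous.
Adding the contributions, 2 × 2 = 4 from the double-bond units + 2 from the NH atom = 6.
That gives a 4n+2 count (6, n = 1).

Aromatic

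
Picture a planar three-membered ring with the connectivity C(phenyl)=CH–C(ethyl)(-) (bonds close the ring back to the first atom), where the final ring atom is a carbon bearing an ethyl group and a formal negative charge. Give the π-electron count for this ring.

Every ring atom contributes a p orbital perpendicular to the ring (each doubly-bonded ring atom is sp² with one p-orbital electron; the carbanion's lone pair occupies the p orbital), so the π system is cyclic and fully conjugated.
π-electron count: 1 × 2 = 2 from the double-bond unit + 2 from the C(ethyl)(-) atom = 4.

4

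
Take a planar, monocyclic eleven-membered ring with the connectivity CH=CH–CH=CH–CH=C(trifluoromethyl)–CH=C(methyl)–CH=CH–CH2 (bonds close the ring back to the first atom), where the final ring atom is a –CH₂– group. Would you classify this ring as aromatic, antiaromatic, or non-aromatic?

Non-aromatic

Because the tetrahedral CH₂ carbon is sp³ and has no p orbital in the ring π system at the CH2 position, the π system cannot extend all the way around the ring.
Broken conjugation rules out both aromaticity and antiaromaticity.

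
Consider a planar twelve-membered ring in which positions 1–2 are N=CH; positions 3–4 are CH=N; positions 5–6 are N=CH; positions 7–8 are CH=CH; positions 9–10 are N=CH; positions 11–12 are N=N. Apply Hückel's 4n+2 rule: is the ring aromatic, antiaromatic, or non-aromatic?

Every ring atom contributes a p orbital perpendicular to the ring (every atom in a ring double bond is sp² and brings one electron to the p orbital; the doubly-bonded nitrogens are pyridine-type — their lone pairs lie in the ring plane, leaving one electron in the p orbital), so the π system is cyclic and fully conjugated.
Adding the contributions, 6 × 2 = 12 from the 6 double-bond units.
A 4n π count (12, n = 3) in a planar conjugated ring means antiaromatic.

Antiaromatic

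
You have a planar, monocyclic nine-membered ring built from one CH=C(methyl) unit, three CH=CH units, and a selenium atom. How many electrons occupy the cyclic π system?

10

Every ring atom contributes a p orbital perpendicular to the ring (the double-bond atoms are sp², each contributing one p electron; the selenium donates one lone pair from its p orbital), so the π system is cyclic and fully conjugated.
Counting π electrons: 4 × 2 = 8 from the double-bond units + 2 from the Se atom = 10.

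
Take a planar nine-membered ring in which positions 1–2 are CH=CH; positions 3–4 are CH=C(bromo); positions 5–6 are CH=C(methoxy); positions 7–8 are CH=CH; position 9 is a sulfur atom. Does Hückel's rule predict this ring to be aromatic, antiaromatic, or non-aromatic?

The p orbitals form a continuous loop: every atom in a ring double bond is sp² and brings one electron to the p orbital; the sulfur donates one lone pair from its p orbital. The ring is fully conjugated.
π-electron count: 4 × 2 = 8 from the double-bond units + 2 from the S atom = 10.
Since 10 = 4·2 + 2, the ring meets the 4n+2 criterion.

Aromatic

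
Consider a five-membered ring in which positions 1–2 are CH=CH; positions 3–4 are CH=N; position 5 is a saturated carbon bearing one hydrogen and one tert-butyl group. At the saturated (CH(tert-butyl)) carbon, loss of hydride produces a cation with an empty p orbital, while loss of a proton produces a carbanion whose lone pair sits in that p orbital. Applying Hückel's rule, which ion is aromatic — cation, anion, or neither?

The anion

In either ion the ring is fully conjugated: every atom, including the new sp² carbon, supplies a p orbital.
Cation: 2 × 2 + 0 = 4 π electrons → 4(1), antiaromatic.
Anion: 2 × 2 + 2 = 6 π electrons → 4(1)+2, aromatic.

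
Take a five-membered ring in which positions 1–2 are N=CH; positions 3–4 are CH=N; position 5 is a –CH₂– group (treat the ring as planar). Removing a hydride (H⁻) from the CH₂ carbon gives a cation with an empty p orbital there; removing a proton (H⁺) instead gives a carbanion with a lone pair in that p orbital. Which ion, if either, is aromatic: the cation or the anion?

In either ion the ring is fully conjugated: every atom, including the new sp² carbon, supplies a p orbital.
Cation: 2 × 2 + 0 = 4 π electrons → 4(1), antiaromatic.
Anion: 2 × 2 + 2 = 6 π electrons → 4(1)+2, aromatic.

The anion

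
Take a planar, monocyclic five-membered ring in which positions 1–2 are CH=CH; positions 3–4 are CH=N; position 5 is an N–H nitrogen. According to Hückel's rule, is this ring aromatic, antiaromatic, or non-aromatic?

Aromatic

Check conjugation: each doubly-bonded ring atom is sp² with one p-orbital electron; each =N– nitrogen is pyridine-type (lone pair in the sp² plane, one electron in the p orbital); the pyrrole-type nitrogen donates its lone pair from the p orbital — every position has a p orbital, so the cyclic π system is continuous.
Adding the contributions, 2 × 2 = 4 from the double-bond units + 2 from the NH atom = 6.
6 = 4(1) + 2, which satisfies Hückel's 4n+2 rule.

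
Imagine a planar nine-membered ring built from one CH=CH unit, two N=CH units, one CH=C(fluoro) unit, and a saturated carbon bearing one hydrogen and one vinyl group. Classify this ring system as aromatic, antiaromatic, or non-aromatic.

Non-aromatic

The CH(vinyl) position has four σ bonds — that saturated carbon is sp³ and has no p orbital in the ring π system — so the cyclic conjugation is interrupted.
Broken conjugation rules out both aromaticity and antiaromaticity.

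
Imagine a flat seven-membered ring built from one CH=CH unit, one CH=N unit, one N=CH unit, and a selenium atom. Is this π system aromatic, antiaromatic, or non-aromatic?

Antiaromatic

Check conjugation: each doubly-bonded ring atom is sp² with one p-orbital electron; the doubly-bonded nitrogens are pyridine-type — their lone pairs lie in the ring plane, leaving one electron in the p orbital; the selenium donates one lone pair from its p orbital — every position has a p orbital, so the cyclic π system is continuous.
π-electron count: 3 × 2 = 6 from the double-bond units + 2 from the Se atom = 8.
With 8 = 4·2 π electrons, Hückel's rule classifies the planar ring as antiaromatic.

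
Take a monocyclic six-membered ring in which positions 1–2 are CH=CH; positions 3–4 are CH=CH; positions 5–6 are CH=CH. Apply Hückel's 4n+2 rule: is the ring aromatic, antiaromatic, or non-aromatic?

Aromatic

Every ring atom contributes a p orbital perpendicular to the ring (each doubly-bonded ring atom is sp² with one p-orbital electron), so the π system is cyclic and fully conjugated.
Adding the contributions, 3 × 2 = 6 from the 3 double-bond units.
That gives a 4n+2 count (6, n = 1).
(The species described is benzene.)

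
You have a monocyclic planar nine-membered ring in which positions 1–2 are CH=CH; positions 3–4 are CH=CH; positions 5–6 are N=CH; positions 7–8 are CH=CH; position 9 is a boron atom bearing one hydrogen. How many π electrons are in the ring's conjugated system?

8

Check conjugation: each doubly-bonded ring atom is sp² with one p-orbital electron; the doubly-bonded nitrogens are pyridine-type — their lone pairs lie in the ring plane, leaving one electron in the p orbital; the boron has an empty p orbital — every position has a p orbital, so the cyclic π system is continuous.
Adding the contributions, 4 × 2 = 8 from the double-bond units + 0 from the BH atom = 8.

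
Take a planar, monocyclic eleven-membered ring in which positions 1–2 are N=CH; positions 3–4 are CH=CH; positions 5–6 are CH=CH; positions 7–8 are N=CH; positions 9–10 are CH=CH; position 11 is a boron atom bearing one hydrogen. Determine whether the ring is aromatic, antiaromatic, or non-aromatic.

Aromatic

Check conjugation: the double-bond atoms are sp², each contributing one p electron; the doubly-bonded nitrogens are pyridine-type — their lone pairs lie in the ring plane, leaving one electron in the p orbital; the boron has an empty p orbital — every position has a p orbital, so the cyclic π system is continuous.
Adding the contributions, 5 × 2 = 10 from the double-bond units + 0 from the BH atom = 10.
10 = 4(2) + 2, which satisfies Hückel's 4n+2 rule.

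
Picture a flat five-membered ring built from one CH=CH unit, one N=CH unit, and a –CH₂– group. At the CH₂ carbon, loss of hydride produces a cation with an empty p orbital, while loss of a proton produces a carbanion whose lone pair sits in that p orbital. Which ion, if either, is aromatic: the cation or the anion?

The anion

In both ions every ring atom is sp² and contributes a p orbital, so both rings are fully conjugated.
Cation: 2 × 2 + 0 = 4 π electrons → 4(1), antiaromatic.
Anion: 2 × 2 + 2 = 6 π electrons → 4(1)+2, aromatic.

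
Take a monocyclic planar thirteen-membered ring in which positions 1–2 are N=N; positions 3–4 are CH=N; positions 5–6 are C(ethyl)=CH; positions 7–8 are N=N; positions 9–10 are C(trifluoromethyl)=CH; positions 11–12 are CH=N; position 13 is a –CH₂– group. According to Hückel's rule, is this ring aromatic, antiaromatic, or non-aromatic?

Non-aromatic

Because the tetrahedral CH₂ carbon is sp³ and has no p orbital in the ring π system at the CH2 position, the π system cannot extend all the way around the ring.
Without a continuous loop of overlapping p orbitals the Hückel electron count never comes into play.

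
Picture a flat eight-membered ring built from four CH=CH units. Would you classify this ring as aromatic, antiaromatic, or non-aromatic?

Antiaromatic

Every ring atom contributes a p orbital perpendicular to the ring (the double-bond atoms are sp², each contributing one p electron), so the π system is cyclic and fully conjugated.
Adding the contributions, 4 × 2 = 8 from the 4 double-bond units.
A 4n π count (8, n = 2) in a planar conjugated ring means antiaromatic.
(The species described is cyclooctatetraene.)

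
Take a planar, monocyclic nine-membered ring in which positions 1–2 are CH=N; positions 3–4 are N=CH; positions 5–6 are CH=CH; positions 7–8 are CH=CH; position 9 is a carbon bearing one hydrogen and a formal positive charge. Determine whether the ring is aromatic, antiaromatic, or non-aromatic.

Antiaromatic

The p orbitals form a continuous loop: the double-bond atoms are sp², each contributing one p electron; each sp² =N– keeps its lone pair in-plane and puts one electron into the π system; the carbocation has an empty p orbital. The ring is fully conjugated.
Tallying contributions gives 4 × 2 = 8 from the double-bond units + 0 from the CH(+) atom = 8.
A 4n π count (8, n = 2) in a planar conjugated ring means antiaromatic.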